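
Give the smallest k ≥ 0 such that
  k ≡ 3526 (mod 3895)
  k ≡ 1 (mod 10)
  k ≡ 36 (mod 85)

gcd(3895, 10) = 5 and 5 | (1 − 3526), so the pair is consistent; merging gives k ≡ 7421 (mod 7790), where 7790 = lcm(3895, 10).
gcd(7790, 85) = 5 and 5 | (36 − 7421), so the pair is consistent; merging gives k ≡ 93111 (mod 132430), where 132430 = lcm(7790, 85).
The solution is unique modulo lcm(3895, 10, 85) = 132430.

93111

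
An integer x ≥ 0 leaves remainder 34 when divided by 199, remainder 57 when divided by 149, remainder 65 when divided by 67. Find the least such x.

310275

The moduli are pairwise coprime; N = 199·149·67 = 1986617.
N/199 = 9983; 9983 ≡ 33 (mod 199); 33·193 ≡ 1, so inverse 193.
N/149 = 13333; 13333 ≡ 72 (mod 149); 72·89 ≡ 1, so inverse 89.
N/67 = 29651; 29651 ≡ 37 (mod 67); 37·29 ≡ 1, so inverse 29.
x ≡ 34·9983·193 + 57·13333·89 + 65·29651·29 = 189038890.
189038890 mod 1986617 = 310275.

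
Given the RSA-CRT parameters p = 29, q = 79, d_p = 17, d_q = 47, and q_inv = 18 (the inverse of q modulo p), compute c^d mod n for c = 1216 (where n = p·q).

2096

m₁ = c^(d_p) mod p: c ≡ 27 (mod 29), and 27^17 mod 29 = 8.
m₂ = c^(d_q) mod q: c ≡ 31 (mod 79), and 31^47 mod 79 = 42.
h = q_inv·(m₁ − m₂) mod p = 18·(8 − 42) mod 29 = 26.
m = m₂ + h·q = 42 + 26·79 = 2096.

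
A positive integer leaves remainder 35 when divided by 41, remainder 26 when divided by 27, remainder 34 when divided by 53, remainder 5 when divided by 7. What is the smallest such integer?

225125

The moduli are pairwise coprime; N = 41·27·53·7 = 410697.
N/41 = 10017; 10017 ≡ 13 (mod 41); 13·19 ≡ 1, so inverse 19.
N/27 = 15211; 15211 ≡ 10 (mod 27); 10·19 ≡ 1, so inverse 19.
N/53 = 7749; 7749 ≡ 11 (mod 53); 11·29 ≡ 1, so inverse 29.
N/7 = 58671; 58671 ≡ 4 (mod 7); 4·2 ≡ 1, so inverse 2.
m ≡ 35·10017·19 + 26·15211·19 + 34·7749·29 + 5·58671·2 = 22402763.
22402763 mod 410697 = 225125.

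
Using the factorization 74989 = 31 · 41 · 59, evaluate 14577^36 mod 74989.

Mod 31: 14577 ≡ 7; by Fermat, exponent reduces to 36 mod 30 = 6; 7^6 ≡ 4 (mod 31).
Mod 41: 14577 ≡ 22; 22^36 ≡ 25 (mod 41).
Mod 59: 14577 ≡ 4; 4^36 ≡ 41 (mod 59).
Combine by CRT: x ≡ 4 (mod 31), x ≡ 25 (mod 41), x ≡ 41 (mod 59) ⇒ x ≡ 62345 (mod 74989).

62345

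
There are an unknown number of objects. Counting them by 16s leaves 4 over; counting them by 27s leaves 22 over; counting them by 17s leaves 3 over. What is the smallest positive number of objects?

292

The moduli are pairwise coprime; M = 16·27·17 = 7344.
M/16 = 459; 459 ≡ 11 (mod 16); 11·3 ≡ 1, so inverse 3.
M/27 = 272; 272 ≡ 2 (mod 27); 2·14 ≡ 1, so inverse 14.
M/17 = 432; 432 ≡ 7 (mod 17); 7·5 ≡ 1, so inverse 5.
N ≡ 4·459·3 + 22·272·14 + 3·432·5 = 95764.
95764 mod 7344 = 292.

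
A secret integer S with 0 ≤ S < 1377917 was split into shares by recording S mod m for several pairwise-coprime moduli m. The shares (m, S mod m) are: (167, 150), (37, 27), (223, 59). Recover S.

768517

Combine the congruences pairwise.
From S ≡ 150 (mod 167) write S = 150 + 167t. Substituting into S ≡ 27 (mod 37) gives 167t ≡ 25 (mod 37), and since 19⁻¹ ≡ 2 (mod 37), t ≡ 13. Hence S ≡ 150 + 167·13 = 2321 (mod 6179).
From S ≡ 2321 (mod 6179) write S = 2321 + 6179t. Substituting into S ≡ 59 (mod 223) gives 6179t ≡ 191 (mod 223), and since 158⁻¹ ≡ 24 (mod 223), t ≡ 124. Hence S ≡ 2321 + 6179·124 = 768517 (mod 1377917).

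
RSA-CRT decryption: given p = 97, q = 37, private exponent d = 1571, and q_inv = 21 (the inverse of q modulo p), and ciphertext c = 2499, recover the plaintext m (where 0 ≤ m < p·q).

d_p = d mod (p−1) = 1571 mod 96 = 35; d_q = d mod (q−1) = 23.
m₁ = c^(d_p) mod p: c ≡ 74 (mod 97), and 74^35 mod 97 = 57.
m₂ = c^(d_q) mod q: c ≡ 20 (mod 37), and 20^23 mod 37 = 19.
h = q_inv·(m₁ − m₂) mod p = 21·(57 − 19) mod 97 = 22.
m = m₂ + h·q = 19 + 22·37 = 833.

833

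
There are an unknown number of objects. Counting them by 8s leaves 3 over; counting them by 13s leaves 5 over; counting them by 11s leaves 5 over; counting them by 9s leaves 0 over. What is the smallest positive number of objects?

The moduli are pairwise coprime; M = 8·13·11·9 = 10296.
M/8 = 1287; 1287 ≡ 7 (mod 8); 7·7 ≡ 1, so inverse 7.
M/13 = 792; 792 ≡ 12 (mod 13); 12·12 ≡ 1, so inverse 12.
M/11 = 936; 936 ≡ 1 (mod 11), inverse 1.
M/9 = 1144; 1144 ≡ 1 (mod 9), inverse 1.
N ≡ 3·1287·7 + 5·792·12 + 5·936·1 + 0·1144·1 = 79227.
79227 mod 10296 = 7155.

7155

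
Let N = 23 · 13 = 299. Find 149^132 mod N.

Mod 23: 149 ≡ 11; since 22 | 132, by Fermat 11^132 ≡ 1 (mod 23).
Mod 13: 149 ≡ 6; since 12 | 132, by Fermat 6^132 ≡ 1 (mod 13).
Combine by CRT: x ≡ 1 (mod 23), x ≡ 1 (mod 13) ⇒ x ≡ 1 (mod 299).

1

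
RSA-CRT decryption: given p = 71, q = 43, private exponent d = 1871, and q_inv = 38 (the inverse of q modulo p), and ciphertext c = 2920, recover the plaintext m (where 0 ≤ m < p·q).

973

d_p = d mod (p−1) = 1871 mod 70 = 51; d_q = d mod (q−1) = 23.
m₁ = c^(d_p) mod p: c ≡ 9 (mod 71), and 9^51 mod 71 = 50.
m₂ = c^(d_q) mod q: c ≡ 39 (mod 43), and 39^23 mod 43 = 27.
h = q_inv·(m₁ − m₂) mod p = 38·(50 − 27) mod 71 = 22.
m = m₂ + h·q = 27 + 22·43 = 973.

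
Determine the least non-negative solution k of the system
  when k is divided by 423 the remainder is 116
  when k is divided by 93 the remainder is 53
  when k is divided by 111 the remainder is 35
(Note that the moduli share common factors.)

151550

gcd(423, 93) = 3 and 3 | (53 − 116), so the pair is consistent; merging gives k ≡ 7307 (mod 13113), where 13113 = lcm(423, 93).
gcd(13113, 111) = 3 and 3 | (35 − 7307), so the pair is consistent; merging gives k ≡ 151550 (mod 485181), where 485181 = lcm(13113, 111).
The solution is unique modulo lcm(423, 93, 111) = 485181.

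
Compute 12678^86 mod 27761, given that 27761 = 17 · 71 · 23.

19447

Mod 17: 12678 ≡ 13; by Fermat, exponent reduces to 86 mod 16 = 6; 13^6 ≡ 16 (mod 17).
Mod 71: 12678 ≡ 40; by Fermat, exponent reduces to 86 mod 70 = 16; 40^16 ≡ 64 (mod 71).
Mod 23: 12678 ≡ 5; by Fermat, exponent reduces to 86 mod 22 = 20; 5^20 ≡ 12 (mod 23).
Combine by CRT: x ≡ 16 (mod 17), x ≡ 64 (mod 71), x ≡ 12 (mod 23) ⇒ x ≡ 19447 (mod 27761).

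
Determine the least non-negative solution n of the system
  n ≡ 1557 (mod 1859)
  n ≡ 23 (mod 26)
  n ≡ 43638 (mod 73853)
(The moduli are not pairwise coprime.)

1299139

gcd(1859, 26) = 13 and 13 | (23 − 1557), so the pair is consistent; merging gives n ≡ 1557 (mod 3718), where 3718 = lcm(1859, 26).
gcd(3718, 73853) = 169 and 169 | (43638 − 1557), so the pair is consistent; merging gives n ≡ 1299139 (mod 1624766), where 1624766 = lcm(3718, 73853).
The solution is unique modulo lcm(1859, 26, 73853) = 1624766.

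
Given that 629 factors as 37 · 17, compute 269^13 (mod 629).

158

Mod 37: 269 ≡ 10; 10^13 ≡ 10 (mod 37).
Mod 17: 269 ≡ 14; 14^13 ≡ 5 (mod 17).
Combine by CRT: x ≡ 10 (mod 37), x ≡ 5 (mod 17) ⇒ x ≡ 158 (mod 629).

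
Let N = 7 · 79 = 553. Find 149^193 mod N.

513

Mod 7: 149 ≡ 2; by Fermat, exponent reduces to 193 mod 6 = 1; 2^1 ≡ 2 (mod 7).
Mod 79: 149 ≡ 70; by Fermat, exponent reduces to 193 mod 78 = 37; 70^37 ≡ 39 (mod 79).
Combine by CRT: x ≡ 2 (mod 7), x ≡ 39 (mod 79) ⇒ x ≡ 513 (mod 553).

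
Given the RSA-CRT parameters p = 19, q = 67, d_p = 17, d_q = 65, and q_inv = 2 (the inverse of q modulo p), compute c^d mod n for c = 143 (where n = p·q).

m₁ = c^(d_p) mod p: c ≡ 10 (mod 19), and 10^17 mod 19 = 2.
m₂ = c^(d_q) mod q: c ≡ 9 (mod 67), and 9^65 mod 67 = 15.
h = q_inv·(m₁ − m₂) mod p = 2·(2 − 15) mod 19 = 12.
m = m₂ + h·q = 15 + 12·67 = 819.

819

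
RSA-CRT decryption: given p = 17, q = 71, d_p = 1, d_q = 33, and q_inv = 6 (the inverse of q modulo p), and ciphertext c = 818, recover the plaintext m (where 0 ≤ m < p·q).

m₁ = c^(d_p) mod p: c ≡ 2 (mod 17), and 2^1 mod 17 = 2.
m₂ = c^(d_q) mod q: c ≡ 37 (mod 71), and 37^33 mod 71 = 32.
h = q_inv·(m₁ − m₂) mod p = 6·(2 − 32) mod 17 = 7.
m = m₂ + h·q = 32 + 7·71 = 529.

529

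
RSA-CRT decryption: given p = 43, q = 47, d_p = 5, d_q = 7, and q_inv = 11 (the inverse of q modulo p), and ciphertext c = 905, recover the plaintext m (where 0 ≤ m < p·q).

m₁ = c^(d_p) mod p: c ≡ 2 (mod 43), and 2^5 mod 43 = 32.
m₂ = c^(d_q) mod q: c ≡ 12 (mod 47), and 12^7 mod 47 = 42.
h = q_inv·(m₁ − m₂) mod p = 11·(32 − 42) mod 43 = 19.
m = m₂ + h·q = 42 + 19·47 = 935.

935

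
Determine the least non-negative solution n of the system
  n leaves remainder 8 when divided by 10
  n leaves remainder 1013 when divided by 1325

2338

Combine the congruences pairwise.
gcd(10, 1325) = 5 and 5 | (1013 − 8), so the pair is consistent; merging gives n ≡ 2338 (mod 2650), where 2650 = lcm(10, 1325).
The solution is unique modulo lcm(10, 1325) = 2650.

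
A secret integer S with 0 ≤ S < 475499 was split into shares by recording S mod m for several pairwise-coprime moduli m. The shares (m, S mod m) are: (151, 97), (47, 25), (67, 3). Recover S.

The moduli are pairwise coprime; N = 151·47·67 = 475499.
N/151 = 3149; 3149 ≡ 129 (mod 151); 129·48 ≡ 1, so inverse 48.
N/47 = 10117; 10117 ≡ 12 (mod 47); 12·4 ≡ 1, so inverse 4.
N/67 = 7097; 7097 ≡ 62 (mod 67); 62·40 ≡ 1, so inverse 40.
S ≡ 97·3149·48 + 25·10117·4 + 3·7097·40 = 16525084.
16525084 mod 475499 = 358118.

358118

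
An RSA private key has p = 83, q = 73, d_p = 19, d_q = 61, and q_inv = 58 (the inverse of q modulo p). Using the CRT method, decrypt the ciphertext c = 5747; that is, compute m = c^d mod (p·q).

4784

m₁ = c^(d_p) mod p: c ≡ 20 (mod 83), and 20^19 mod 83 = 53.
m₂ = c^(d_q) mod q: c ≡ 53 (mod 73), and 53^61 mod 73 = 39.
h = q_inv·(m₁ − m₂) mod p = 58·(53 − 39) mod 83 = 65.
m = m₂ + h·q = 39 + 65·73 = 4784.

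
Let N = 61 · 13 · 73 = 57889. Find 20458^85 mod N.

Mod 61: 20458 ≡ 23; by Fermat, exponent reduces to 85 mod 60 = 25; 23^25 ≡ 50 (mod 61).
Mod 13: 20458 ≡ 9; by Fermat, exponent reduces to 85 mod 12 = 1; 9^1 ≡ 9 (mod 13).
Mod 73: 20458 ≡ 18; by Fermat, exponent reduces to 85 mod 72 = 13; 18^13 ≡ 71 (mod 73).
Combine by CRT: x ≡ 50 (mod 61), x ≡ 9 (mod 13), x ≡ 71 (mod 73) ⇒ x ≡ 21095 (mod 57889).

21095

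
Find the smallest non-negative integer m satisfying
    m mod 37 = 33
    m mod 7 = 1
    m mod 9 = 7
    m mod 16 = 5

The moduli are pairwise coprime; N = 37·7·9·16 = 37296.
N/37 = 1008; 1008 ≡ 9 (mod 37); 9·33 ≡ 1, so inverse 33.
N/7 = 5328; 5328 ≡ 1 (mod 7), inverse 1.
N/9 = 4144; 4144 ≡ 4 (mod 9); 4·7 ≡ 1, so inverse 7.
N/16 = 2331; 2331 ≡ 11 (mod 16); 11·3 ≡ 1, so inverse 3.
m ≡ 33·1008·33 + 1·5328·1 + 7·4144·7 + 5·2331·3 = 1341061.
1341061 mod 37296 = 35701.

35701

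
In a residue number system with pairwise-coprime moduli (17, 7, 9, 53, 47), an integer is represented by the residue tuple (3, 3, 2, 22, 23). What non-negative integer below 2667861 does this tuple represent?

The moduli are pairwise coprime; N = 17·7·9·53·47 = 2667861.
N/17 = 156933; 156933 ≡ 6 (mod 17); 6·3 ≡ 1, so inverse 3.
N/7 = 381123; 381123 ≡ 1 (mod 7), inverse 1.
N/9 = 296429; 296429 ≡ 5 (mod 9); 5·2 ≡ 1, so inverse 2.
N/53 = 50337; 50337 ≡ 40 (mod 53); 40·4 ≡ 1, so inverse 4.
N/47 = 56763; 56763 ≡ 34 (mod 47); 34·18 ≡ 1, so inverse 18.
x ≡ 3·156933·3 + 3·381123·1 + 2·296429·2 + 22·50337·4 + 23·56763·18 = 31671020.
31671020 mod 2667861 = 2324549.

2324549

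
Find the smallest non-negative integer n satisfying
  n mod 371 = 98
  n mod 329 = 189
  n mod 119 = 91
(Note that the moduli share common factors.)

gcd(371, 329) = 7 and 7 | (189 − 98), so the pair is consistent; merging gives n ≡ 3808 (mod 17437), where 17437 = lcm(371, 329).
gcd(17437, 119) = 7 and 7 | (91 − 3808), so the pair is consistent; merging gives n ≡ 160741 (mod 296429), where 296429 = lcm(17437, 119).
The solution is unique modulo lcm(371, 329, 119) = 296429.

160741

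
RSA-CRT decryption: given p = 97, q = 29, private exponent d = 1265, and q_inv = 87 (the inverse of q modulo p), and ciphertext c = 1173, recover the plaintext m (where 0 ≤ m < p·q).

412

d_p = d mod (p−1) = 1265 mod 96 = 17; d_q = d mod (q−1) = 5.
m₁ = c^(d_p) mod p: c ≡ 9 (mod 97), and 9^17 mod 97 = 24.
m₂ = c^(d_q) mod q: c ≡ 13 (mod 29), and 13^5 mod 29 = 6.
h = q_inv·(m₁ − m₂) mod p = 87·(24 − 6) mod 97 = 14.
m = m₂ + h·q = 6 + 14·29 = 412.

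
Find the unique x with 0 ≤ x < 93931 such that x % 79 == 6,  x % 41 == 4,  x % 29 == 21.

83193

The moduli are pairwise coprime; N = 79·41·29 = 93931.
N/79 = 1189; 1189 ≡ 4 (mod 79); 4·20 ≡ 1, so inverse 20.
N/41 = 2291; 2291 ≡ 36 (mod 41); 36·8 ≡ 1, so inverse 8.
N/29 = 3239; 3239 ≡ 20 (mod 29); 20·16 ≡ 1, so inverse 16.
x ≡ 6·1189·20 + 4·2291·8 + 21·3239·16 = 1304296.
1304296 mod 93931 = 83193.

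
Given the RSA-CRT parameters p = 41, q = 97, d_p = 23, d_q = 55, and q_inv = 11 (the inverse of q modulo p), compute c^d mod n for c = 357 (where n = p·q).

580

m₁ = c^(d_p) mod p: c ≡ 29 (mod 41), and 29^23 mod 41 = 6.
m₂ = c^(d_q) mod q: c ≡ 66 (mod 97), and 66^55 mod 97 = 95.
h = q_inv·(m₁ − m₂) mod p = 11·(6 − 95) mod 41 = 5.
m = m₂ + h·q = 95 + 5·97 = 580.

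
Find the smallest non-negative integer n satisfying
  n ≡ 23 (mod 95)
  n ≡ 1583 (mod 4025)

29758

Combine the congruences pairwise.
gcd(95, 4025) = 5 and 5 | (1583 − 23), so the pair is consistent; merging gives n ≡ 29758 (mod 76475), where 76475 = lcm(95, 4025).
The solution is unique modulo lcm(95, 4025) = 76475.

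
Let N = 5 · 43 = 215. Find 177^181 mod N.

Mod 5: 177 ≡ 2; by Fermat, exponent reduces to 181 mod 4 = 1; 2^1 ≡ 2 (mod 5).
Mod 43: 177 ≡ 5; by Fermat, exponent reduces to 181 mod 42 = 13; 5^13 ≡ 33 (mod 43).
Combine by CRT: x ≡ 2 (mod 5), x ≡ 33 (mod 43) ⇒ x ≡ 162 (mod 215).

162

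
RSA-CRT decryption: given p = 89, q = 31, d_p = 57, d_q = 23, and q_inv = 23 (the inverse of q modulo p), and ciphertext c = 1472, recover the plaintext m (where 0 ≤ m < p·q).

m₁ = c^(d_p) mod p: c ≡ 48 (mod 89), and 48^57 mod 89 = 14.
m₂ = c^(d_q) mod q: c ≡ 15 (mod 31), and 15^23 mod 31 = 27.
h = q_inv·(m₁ − m₂) mod p = 23·(14 − 27) mod 89 = 57.
m = m₂ + h·q = 27 + 57·31 = 1794.

1794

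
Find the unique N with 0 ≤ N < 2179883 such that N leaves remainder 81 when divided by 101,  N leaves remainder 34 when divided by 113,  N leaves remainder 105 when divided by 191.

Combine the congruences pairwise.
From N ≡ 81 (mod 101) write N = 81 + 101t. Substituting into N ≡ 34 (mod 113) gives 101t ≡ 66 (mod 113), and since 101⁻¹ ≡ 47 (mod 113), t ≡ 51. Hence N ≡ 81 + 101·51 = 5232 (mod 11413).
From N ≡ 5232 (mod 11413) write N = 5232 + 11413t. Substituting into N ≡ 105 (mod 191) gives 11413t ≡ 30 (mod 191), and since 144⁻¹ ≡ 65 (mod 191), t ≡ 40. Hence N ≡ 5232 + 11413·40 = 461752 (mod 2179883).

461752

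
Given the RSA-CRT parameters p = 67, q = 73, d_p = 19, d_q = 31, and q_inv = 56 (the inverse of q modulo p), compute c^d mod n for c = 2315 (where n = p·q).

3521

m₁ = c^(d_p) mod p: c ≡ 37 (mod 67), and 37^19 mod 67 = 37.
m₂ = c^(d_q) mod q: c ≡ 52 (mod 73), and 52^31 mod 73 = 17.
h = q_inv·(m₁ − m₂) mod p = 56·(37 − 17) mod 67 = 48.
m = m₂ + h·q = 17 + 48·73 = 3521.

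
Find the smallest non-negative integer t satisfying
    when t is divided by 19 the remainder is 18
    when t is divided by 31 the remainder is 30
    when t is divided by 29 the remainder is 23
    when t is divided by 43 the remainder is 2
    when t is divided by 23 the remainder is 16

The moduli are pairwise coprime; N = 19·31·29·43·23 = 16893109.
N/19 = 889111; 889111 ≡ 6 (mod 19); 6·16 ≡ 1, so inverse 16.
N/31 = 544939; 544939 ≡ 21 (mod 31); 21·3 ≡ 1, so inverse 3.
N/29 = 582521; 582521 ≡ 27 (mod 29); 27·14 ≡ 1, so inverse 14.
N/43 = 392863; 392863 ≡ 15 (mod 43); 15·23 ≡ 1, so inverse 23.
N/23 = 734483; 734483 ≡ 1 (mod 23), inverse 1.
t ≡ 18·889111·16 + 30·544939·3 + 23·582521·14 + 2·392863·23 + 16·734483·1 = 522503666.
522503666 mod 16893109 = 15710396.

15710396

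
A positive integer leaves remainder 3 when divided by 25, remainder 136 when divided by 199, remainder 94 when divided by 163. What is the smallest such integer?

459428

The moduli are pairwise coprime; N = 25·199·163 = 810925.
N/25 = 32437; 32437 ≡ 12 (mod 25); 12·23 ≡ 1, so inverse 23.
N/199 = 4075; 4075 ≡ 95 (mod 199); 95·44 ≡ 1, so inverse 44.
N/163 = 4975; 4975 ≡ 85 (mod 163); 85·140 ≡ 1, so inverse 140.
x ≡ 3·32437·23 + 136·4075·44 + 94·4975·140 = 92093953.
92093953 mod 810925 = 459428.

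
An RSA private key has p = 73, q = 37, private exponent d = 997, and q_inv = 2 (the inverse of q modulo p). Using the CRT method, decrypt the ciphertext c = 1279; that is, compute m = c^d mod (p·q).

1764

d_p = d mod (p−1) = 997 mod 72 = 61; d_q = d mod (q−1) = 25.
m₁ = c^(d_p) mod p: c ≡ 38 (mod 73), and 38^61 mod 73 = 12.
m₂ = c^(d_q) mod q: c ≡ 21 (mod 37), and 21^25 mod 37 = 25.
h = q_inv·(m₁ − m₂) mod p = 2·(12 − 25) mod 73 = 47.
m = m₂ + h·q = 25 + 47·37 = 1764.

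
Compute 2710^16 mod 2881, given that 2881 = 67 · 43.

1377

Mod 67: 2710 ≡ 30; 30^16 ≡ 37 (mod 67).
Mod 43: 2710 ≡ 1; 1^16 ≡ 1 (mod 43).
Combine by CRT: x ≡ 37 (mod 67), x ≡ 1 (mod 43) ⇒ x ≡ 1377 (mod 2881).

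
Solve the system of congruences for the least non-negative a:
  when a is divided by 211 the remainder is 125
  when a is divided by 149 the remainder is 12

From a ≡ 125 (mod 211) write a = 125 + 211t. Substituting into a ≡ 12 (mod 149) gives 211t ≡ 36 (mod 149), and since 62⁻¹ ≡ 137 (mod 149), t ≡ 15. Hence a ≡ 125 + 211·15 = 3290 (mod 31439).

3290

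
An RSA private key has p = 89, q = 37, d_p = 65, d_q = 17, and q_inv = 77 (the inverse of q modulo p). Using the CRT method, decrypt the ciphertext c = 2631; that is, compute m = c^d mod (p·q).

m₁ = c^(d_p) mod p: c ≡ 50 (mod 89), and 50^65 mod 89 = 73.
m₂ = c^(d_q) mod q: c ≡ 4 (mod 37), and 4^17 mod 37 = 28.
h = q_inv·(m₁ − m₂) mod p = 77·(73 − 28) mod 89 = 83.
m = m₂ + h·q = 28 + 83·37 = 3099.

3099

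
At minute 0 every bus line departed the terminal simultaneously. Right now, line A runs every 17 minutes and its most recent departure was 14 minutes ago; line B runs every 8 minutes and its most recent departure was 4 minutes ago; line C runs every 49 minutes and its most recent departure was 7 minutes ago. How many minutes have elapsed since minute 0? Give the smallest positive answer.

From t ≡ 14 (mod 17) write t = 14 + 17s. Substituting into t ≡ 4 (mod 8) gives 17s ≡ 6 (mod 8), and since 1⁻¹ ≡ 1 (mod 8), s ≡ 6. Hence t ≡ 14 + 17·6 = 116 (mod 136).
From t ≡ 116 (mod 136) write t = 116 + 136s. Substituting into t ≡ 7 (mod 49) gives 136s ≡ 38 (mod 49), and since 38⁻¹ ≡ 40 (mod 49), s ≡ 1. Hence t ≡ 116 + 136·1 = 252 (mod 6664).

252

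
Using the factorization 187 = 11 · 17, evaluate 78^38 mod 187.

Mod 11: 78 ≡ 1; by Fermat, exponent reduces to 38 mod 10 = 8; 1^8 ≡ 1 (mod 11).
Mod 17: 78 ≡ 10; by Fermat, exponent reduces to 38 mod 16 = 6; 10^6 ≡ 9 (mod 17).
Combine by CRT: x ≡ 1 (mod 11), x ≡ 9 (mod 17) ⇒ x ≡ 111 (mod 187).

111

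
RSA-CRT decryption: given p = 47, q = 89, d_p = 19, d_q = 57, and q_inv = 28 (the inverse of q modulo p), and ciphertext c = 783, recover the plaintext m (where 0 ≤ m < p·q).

3491

m₁ = c^(d_p) mod p: c ≡ 31 (mod 47), and 31^19 mod 47 = 13.
m₂ = c^(d_q) mod q: c ≡ 71 (mod 89), and 71^57 mod 89 = 20.
h = q_inv·(m₁ − m₂) mod p = 28·(13 − 20) mod 47 = 39.
m = m₂ + h·q = 20 + 39·89 = 3491.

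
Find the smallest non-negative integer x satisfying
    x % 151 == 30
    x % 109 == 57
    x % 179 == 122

From x ≡ 30 (mod 151) write x = 30 + 151t. Substituting into x ≡ 57 (mod 109) gives 151t ≡ 27 (mod 109), and since 42⁻¹ ≡ 13 (mod 109), t ≡ 24. Hence x ≡ 30 + 151·24 = 3654 (mod 16459).
From x ≡ 3654 (mod 16459) write x = 3654 + 16459t. Substituting into x ≡ 122 (mod 179) gives 16459t ≡ 48 (mod 179), and since 170⁻¹ ≡ 159 (mod 179), t ≡ 114. Hence x ≡ 3654 + 16459·114 = 1879980 (mod 2946161).

1879980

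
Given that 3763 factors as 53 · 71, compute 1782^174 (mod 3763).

Mod 53: 1782 ≡ 33; by Fermat, exponent reduces to 174 mod 52 = 18; 33^18 ≡ 40 (mod 53).
Mod 71: 1782 ≡ 7; by Fermat, exponent reduces to 174 mod 70 = 34; 7^34 ≡ 10 (mod 71).
Combine by CRT: x ≡ 40 (mod 53), x ≡ 10 (mod 71) ⇒ x ≡ 2637 (mod 3763).

2637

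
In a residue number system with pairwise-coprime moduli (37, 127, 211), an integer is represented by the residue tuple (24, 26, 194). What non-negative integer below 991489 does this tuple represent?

From x ≡ 24 (mod 37) write x = 24 + 37t. Substituting into x ≡ 26 (mod 127) gives 37t ≡ 2 (mod 127), and since 37⁻¹ ≡ 103 (mod 127), t ≡ 79. Hence x ≡ 24 + 37·79 = 2947 (mod 4699).
From x ≡ 2947 (mod 4699) write x = 2947 + 4699t. Substituting into x ≡ 194 (mod 211) gives 4699t ≡ 201 (mod 211), and since 57⁻¹ ≡ 174 (mod 211), t ≡ 159. Hence x ≡ 2947 + 4699·159 = 750088 (mod 991489).

750088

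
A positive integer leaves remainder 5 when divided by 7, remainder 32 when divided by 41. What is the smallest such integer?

From t ≡ 5 (mod 7) write t = 5 + 7s. Substituting into t ≡ 32 (mod 41) gives 7s ≡ 27 (mod 41), and since 7⁻¹ ≡ 6 (mod 41), s ≡ 39. Hence t ≡ 5 + 7·39 = 278 (mod 287).

278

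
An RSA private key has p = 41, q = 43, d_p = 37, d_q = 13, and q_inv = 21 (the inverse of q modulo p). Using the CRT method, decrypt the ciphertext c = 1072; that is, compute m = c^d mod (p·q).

m₁ = c^(d_p) mod p: c ≡ 6 (mod 41), and 6^37 mod 41 = 15.
m₂ = c^(d_q) mod q: c ≡ 40 (mod 43), and 40^13 mod 43 = 31.
h = q_inv·(m₁ − m₂) mod p = 21·(15 − 31) mod 41 = 33.
m = m₂ + h·q = 31 + 33·43 = 1450.

1450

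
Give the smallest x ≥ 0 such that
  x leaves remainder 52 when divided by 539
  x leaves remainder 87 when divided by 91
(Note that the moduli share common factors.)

4364

gcd(539, 91) = 7 and 7 | (87 − 52), so the pair is consistent; merging gives x ≡ 4364 (mod 7007), where 7007 = lcm(539, 91).
The solution is unique modulo lcm(539, 91) = 7007.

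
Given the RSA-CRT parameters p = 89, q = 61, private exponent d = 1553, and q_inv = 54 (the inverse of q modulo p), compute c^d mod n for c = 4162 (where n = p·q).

2183

d_p = d mod (p−1) = 1553 mod 88 = 57; d_q = d mod (q−1) = 53.
m₁ = c^(d_p) mod p: c ≡ 68 (mod 89), and 68^57 mod 89 = 47.
m₂ = c^(d_q) mod q: c ≡ 14 (mod 61), and 14^53 mod 61 = 48.
h = q_inv·(m₁ − m₂) mod p = 54·(47 − 48) mod 89 = 35.
m = m₂ + h·q = 48 + 35·61 = 2183.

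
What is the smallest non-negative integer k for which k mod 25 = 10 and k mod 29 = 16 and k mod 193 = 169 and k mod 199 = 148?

18877885

From k ≡ 10 (mod 25) write k = 10 + 25t. Substituting into k ≡ 16 (mod 29) gives 25t ≡ 6 (mod 29), and since 25⁻¹ ≡ 7 (mod 29), t ≡ 13. Hence k ≡ 10 + 25·13 = 335 (mod 725).
From k ≡ 335 (mod 725) write k = 335 + 725t. Substituting into k ≡ 169 (mod 193) gives 725t ≡ 27 (mod 193), and since 146⁻¹ ≡ 78 (mod 193), t ≡ 176. Hence k ≡ 335 + 725·176 = 127935 (mod 139925).
From k ≡ 127935 (mod 139925) write k = 127935 + 139925t. Substituting into k ≡ 148 (mod 199) gives 139925t ≡ 170 (mod 199), and since 28⁻¹ ≡ 64 (mod 199), t ≡ 134. Hence k ≡ 127935 + 139925·134 = 18877885 (mod 27845075).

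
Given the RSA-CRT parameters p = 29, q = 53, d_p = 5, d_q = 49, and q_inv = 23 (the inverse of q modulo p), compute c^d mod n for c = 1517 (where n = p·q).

1078

m₁ = c^(d_p) mod p: c ≡ 9 (mod 29), and 9^5 mod 29 = 5.
m₂ = c^(d_q) mod q: c ≡ 33 (mod 53), and 33^49 mod 53 = 18.
h = q_inv·(m₁ − m₂) mod p = 23·(5 − 18) mod 29 = 20.
m = m₂ + h·q = 18 + 20·53 = 1078.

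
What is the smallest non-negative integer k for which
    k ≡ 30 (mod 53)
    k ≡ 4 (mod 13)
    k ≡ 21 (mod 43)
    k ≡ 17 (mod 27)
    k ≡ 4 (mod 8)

The moduli are pairwise coprime; N = 53·13·43·27·8 = 6399432.
N/53 = 120744; 120744 ≡ 10 (mod 53); 10·16 ≡ 1, so inverse 16.
N/13 = 492264; 492264 ≡ 6 (mod 13); 6·11 ≡ 1, so inverse 11.
N/43 = 148824; 148824 ≡ 1 (mod 43), inverse 1.
N/27 = 237016; 237016 ≡ 10 (mod 27); 10·19 ≡ 1, so inverse 19.
N/8 = 799929; 799929 ≡ 1 (mod 8), inverse 1.
k ≡ 30·120744·16 + 4·492264·11 + 21·148824·1 + 17·237016·19 + 4·799929·1 = 162497924.
162497924 mod 6399432 = 2512124.

2512124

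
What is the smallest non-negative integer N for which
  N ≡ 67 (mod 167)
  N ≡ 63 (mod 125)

Combine the congruences pairwise.
From N ≡ 67 (mod 167) write N = 67 + 167t. Substituting into N ≡ 63 (mod 125) gives 167t ≡ 121 (mod 125), and since 42⁻¹ ≡ 3 (mod 125), t ≡ 113. Hence N ≡ 67 + 167·113 = 18938 (mod 20875).

18938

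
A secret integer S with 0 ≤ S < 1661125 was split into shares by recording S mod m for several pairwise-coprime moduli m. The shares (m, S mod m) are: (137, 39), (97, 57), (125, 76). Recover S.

507076

The moduli are pairwise coprime; N = 137·97·125 = 1661125.
N/137 = 12125; 12125 ≡ 69 (mod 137); 69·2 ≡ 1, so inverse 2.
N/97 = 17125; 17125 ≡ 53 (mod 97); 53·11 ≡ 1, so inverse 11.
N/125 = 13289; 13289 ≡ 39 (mod 125); 39·109 ≡ 1, so inverse 109.
S ≡ 39·12125·2 + 57·17125·11 + 76·13289·109 = 121769201.
121769201 mod 1661125 = 507076.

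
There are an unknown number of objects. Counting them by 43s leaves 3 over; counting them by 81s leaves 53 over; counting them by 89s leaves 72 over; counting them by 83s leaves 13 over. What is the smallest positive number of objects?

The moduli are pairwise coprime; M = 43·81·89·83 = 25728921.
M/43 = 598347; 598347 ≡ 2 (mod 43); 2·22 ≡ 1, so inverse 22.
M/81 = 317641; 317641 ≡ 40 (mod 81); 40·79 ≡ 1, so inverse 79.
M/89 = 289089; 289089 ≡ 17 (mod 89); 17·21 ≡ 1, so inverse 21.
M/83 = 309987; 309987 ≡ 65 (mod 83); 65·23 ≡ 1, so inverse 23.
N ≡ 3·598347·22 + 53·317641·79 + 72·289089·21 + 13·309987·23 = 1899242450.
1899242450 mod 25728921 = 21031217.

21031217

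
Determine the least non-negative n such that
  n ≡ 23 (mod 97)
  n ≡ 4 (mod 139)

From n ≡ 23 (mod 97) write n = 23 + 97t. Substituting into n ≡ 4 (mod 139) gives 97t ≡ 120 (mod 139), and since 97⁻¹ ≡ 43 (mod 139), t ≡ 17. Hence n ≡ 23 + 97·17 = 1672 (mod 13483).

1672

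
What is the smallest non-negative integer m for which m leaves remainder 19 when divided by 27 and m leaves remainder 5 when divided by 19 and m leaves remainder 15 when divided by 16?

5743

Combine the congruences pairwise.
From m ≡ 19 (mod 27) write m = 19 + 27t. Substituting into m ≡ 5 (mod 19) gives 27t ≡ 5 (mod 19), and since 8⁻¹ ≡ 12 (mod 19), t ≡ 3. Hence m ≡ 19 + 27·3 = 100 (mod 513).
From m ≡ 100 (mod 513) write m = 100 + 513t. Substituting into m ≡ 15 (mod 16) gives 513t ≡ 11 (mod 16), and since 1⁻¹ ≡ 1 (mod 16), t ≡ 11. Hence m ≡ 100 + 513·11 = 5743 (mod 8208).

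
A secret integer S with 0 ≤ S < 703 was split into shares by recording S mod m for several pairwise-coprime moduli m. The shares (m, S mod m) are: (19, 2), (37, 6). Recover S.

154

From S ≡ 2 (mod 19) write S = 2 + 19t. Substituting into S ≡ 6 (mod 37) gives 19t ≡ 4 (mod 37), and since 19⁻¹ ≡ 2 (mod 37), t ≡ 8. Hence S ≡ 2 + 19·8 = 154 (mod 703).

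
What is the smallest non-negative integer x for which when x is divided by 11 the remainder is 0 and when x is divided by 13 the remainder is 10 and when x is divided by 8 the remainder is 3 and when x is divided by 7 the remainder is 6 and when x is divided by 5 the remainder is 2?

The moduli are pairwise coprime; N = 11·13·8·7·5 = 40040.
N/11 = 3640; 3640 ≡ 10 (mod 11); 10·10 ≡ 1, so inverse 10.
N/13 = 3080; 3080 ≡ 12 (mod 13); 12·12 ≡ 1, so inverse 12.
N/8 = 5005; 5005 ≡ 5 (mod 8); 5·5 ≡ 1, so inverse 5.
N/7 = 5720; 5720 ≡ 1 (mod 7), inverse 1.
N/5 = 8008; 8008 ≡ 3 (mod 5); 3·2 ≡ 1, so inverse 2.
x ≡ 0·3640·10 + 10·3080·12 + 3·5005·5 + 6·5720·1 + 2·8008·2 = 511027.
511027 mod 40040 = 30547.

30547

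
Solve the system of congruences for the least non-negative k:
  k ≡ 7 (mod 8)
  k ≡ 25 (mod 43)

111

From k ≡ 7 (mod 8) write k = 7 + 8t. Substituting into k ≡ 25 (mod 43) gives 8t ≡ 18 (mod 43), and since 8⁻¹ ≡ 27 (mod 43), t ≡ 13. Hence k ≡ 7 + 8·13 = 111 (mod 344).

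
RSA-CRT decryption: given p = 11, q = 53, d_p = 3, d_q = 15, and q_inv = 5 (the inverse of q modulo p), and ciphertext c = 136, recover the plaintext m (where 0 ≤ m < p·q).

m₁ = c^(d_p) mod p: c ≡ 4 (mod 11), and 4^3 mod 11 = 9.
m₂ = c^(d_q) mod q: c ≡ 30 (mod 53), and 30^15 mod 53 = 23.
h = q_inv·(m₁ − m₂) mod p = 5·(9 − 23) mod 11 = 7.
m = m₂ + h·q = 23 + 7·53 = 394.

394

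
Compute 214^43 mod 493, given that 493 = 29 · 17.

Mod 29: 214 ≡ 11; by Fermat, exponent reduces to 43 mod 28 = 15; 11^15 ≡ 18 (mod 29).
Mod 17: 214 ≡ 10; by Fermat, exponent reduces to 43 mod 16 = 11; 10^11 ≡ 3 (mod 17).
Combine by CRT: x ≡ 18 (mod 29), x ≡ 3 (mod 17) ⇒ x ≡ 105 (mod 493).

105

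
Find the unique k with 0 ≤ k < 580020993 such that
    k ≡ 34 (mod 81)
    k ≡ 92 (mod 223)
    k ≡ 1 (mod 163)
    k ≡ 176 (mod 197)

99872872

The moduli are pairwise coprime; N = 81·223·163·197 = 580020993.
N/81 = 7160753; 7160753 ≡ 29 (mod 81); 29·14 ≡ 1, so inverse 14.
N/223 = 2600991; 2600991 ≡ 142 (mod 223); 142·11 ≡ 1, so inverse 11.
N/163 = 3558411; 3558411 ≡ 121 (mod 163); 121·97 ≡ 1, so inverse 97.
N/197 = 2944269; 2944269 ≡ 104 (mod 197); 104·36 ≡ 1, so inverse 36.
k ≡ 34·7160753·14 + 92·2600991·11 + 1·3558411·97 + 176·2944269·36 = 25040775571.
25040775571 mod 580020993 = 99872872.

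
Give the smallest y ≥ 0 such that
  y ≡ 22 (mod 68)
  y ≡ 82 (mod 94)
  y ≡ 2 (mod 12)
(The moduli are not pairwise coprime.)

gcd(68, 94) = 2 and 2 | (82 − 22), so the pair is consistent; merging gives y ≡ 1586 (mod 3196), where 3196 = lcm(68, 94).
gcd(3196, 12) = 4 and 4 | (2 − 1586), so the pair is consistent; merging gives y ≡ 1586 (mod 9588), where 9588 = lcm(3196, 12).
The solution is unique modulo lcm(68, 94, 12) = 9588.

1586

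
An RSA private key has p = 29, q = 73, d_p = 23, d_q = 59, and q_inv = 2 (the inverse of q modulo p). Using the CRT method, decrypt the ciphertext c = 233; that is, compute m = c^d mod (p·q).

m₁ = c^(d_p) mod p: c ≡ 1 (mod 29), and 1^23 mod 29 = 1.
m₂ = c^(d_q) mod q: c ≡ 14 (mod 73), and 14^59 mod 73 = 58.
h = q_inv·(m₁ − m₂) mod p = 2·(1 − 58) mod 29 = 2.
m = m₂ + h·q = 58 + 2·73 = 204.

204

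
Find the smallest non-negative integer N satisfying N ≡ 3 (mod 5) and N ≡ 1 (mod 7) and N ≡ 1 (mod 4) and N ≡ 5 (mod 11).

Combine the congruences pairwise.
From N ≡ 3 (mod 5) write N = 3 + 5t. Substituting into N ≡ 1 (mod 7) gives 5t ≡ 5 (mod 7), and since 5⁻¹ ≡ 3 (mod 7), t ≡ 1. Hence N ≡ 3 + 5·1 = 8 (mod 35).
From N ≡ 8 (mod 35) write N = 8 + 35t. Substituting into N ≡ 1 (mod 4) gives 35t ≡ 1 (mod 4), and since 3⁻¹ ≡ 3 (mod 4), t ≡ 3. Hence N ≡ 8 + 35·3 = 113 (mod 140).
From N ≡ 113 (mod 140) write N = 113 + 140t. Substituting into N ≡ 5 (mod 11) gives 140t ≡ 2 (mod 11), and since 8⁻¹ ≡ 7 (mod 11), t ≡ 3. Hence N ≡ 113 + 140·3 = 533 (mod 1540).

533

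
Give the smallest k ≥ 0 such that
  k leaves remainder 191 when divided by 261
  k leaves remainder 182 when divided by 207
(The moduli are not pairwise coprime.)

5150

Combine the congruences pairwise.
gcd(261, 207) = 9 and 9 | (182 − 191), so the pair is consistent; merging gives k ≡ 5150 (mod 6003), where 6003 = lcm(261, 207).
The solution is unique modulo lcm(261, 207) = 6003.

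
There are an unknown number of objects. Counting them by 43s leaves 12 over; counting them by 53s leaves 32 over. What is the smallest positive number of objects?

2205

Combine the congruences pairwise.
From N ≡ 12 (mod 43) write N = 12 + 43t. Substituting into N ≡ 32 (mod 53) gives 43t ≡ 20 (mod 53), and since 43⁻¹ ≡ 37 (mod 53), t ≡ 51. Hence N ≡ 12 + 43·51 = 2205 (mod 2279).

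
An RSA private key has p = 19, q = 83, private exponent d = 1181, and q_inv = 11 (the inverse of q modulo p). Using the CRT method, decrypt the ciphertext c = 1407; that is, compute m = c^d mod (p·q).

d_p = d mod (p−1) = 1181 mod 18 = 11; d_q = d mod (q−1) = 33.
m₁ = c^(d_p) mod p: c ≡ 1 (mod 19), and 1^11 mod 19 = 1.
m₂ = c^(d_q) mod q: c ≡ 79 (mod 83), and 79^33 mod 83 = 22.
h = q_inv·(m₁ − m₂) mod p = 11·(1 − 22) mod 19 = 16.
m = m₂ + h·q = 22 + 16·83 = 1350.

1350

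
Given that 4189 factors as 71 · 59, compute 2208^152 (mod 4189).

2205

Mod 71: 2208 ≡ 7; by Fermat, exponent reduces to 152 mod 70 = 12; 7^12 ≡ 4 (mod 71).
Mod 59: 2208 ≡ 25; by Fermat, exponent reduces to 152 mod 58 = 36; 25^36 ≡ 22 (mod 59).
Combine by CRT: x ≡ 4 (mod 71), x ≡ 22 (mod 59) ⇒ x ≡ 2205 (mod 4189).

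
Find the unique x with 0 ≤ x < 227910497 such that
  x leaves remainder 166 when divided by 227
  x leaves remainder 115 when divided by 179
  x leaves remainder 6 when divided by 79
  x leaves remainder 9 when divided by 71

173774568

From x ≡ 166 (mod 227) write x = 166 + 227t. Substituting into x ≡ 115 (mod 179) gives 227t ≡ 128 (mod 179), and since 48⁻¹ ≡ 138 (mod 179), t ≡ 122. Hence x ≡ 166 + 227·122 = 27860 (mod 40633).
From x ≡ 27860 (mod 40633) write x = 27860 + 40633t. Substituting into x ≡ 6 (mod 79) gives 40633t ≡ 33 (mod 79), and since 27⁻¹ ≡ 41 (mod 79), t ≡ 10. Hence x ≡ 27860 + 40633·10 = 434190 (mod 3210007).
From x ≡ 434190 (mod 3210007) write x = 434190 + 3210007t. Substituting into x ≡ 9 (mod 71) gives 3210007t ≡ 55 (mod 71), and since 26⁻¹ ≡ 41 (mod 71), t ≡ 54. Hence x ≡ 434190 + 3210007·54 = 173774568 (mod 227910497).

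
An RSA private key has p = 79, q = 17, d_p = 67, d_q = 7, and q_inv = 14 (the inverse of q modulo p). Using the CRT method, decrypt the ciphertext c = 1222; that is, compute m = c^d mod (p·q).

m₁ = c^(d_p) mod p: c ≡ 37 (mod 79), and 37^67 mod 79 = 34.
m₂ = c^(d_q) mod q: c ≡ 15 (mod 17), and 15^7 mod 17 = 8.
h = q_inv·(m₁ − m₂) mod p = 14·(34 − 8) mod 79 = 48.
m = m₂ + h·q = 8 + 48·17 = 824.

824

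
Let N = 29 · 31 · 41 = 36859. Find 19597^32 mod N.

22469

Mod 29: 19597 ≡ 22; by Fermat, exponent reduces to 32 mod 28 = 4; 22^4 ≡ 23 (mod 29).
Mod 31: 19597 ≡ 5; by Fermat, exponent reduces to 32 mod 30 = 2; 5^2 ≡ 25 (mod 31).
Mod 41: 19597 ≡ 40; 40^32 ≡ 1 (mod 41).
Combine by CRT: x ≡ 23 (mod 29), x ≡ 25 (mod 31), x ≡ 1 (mod 41) ⇒ x ≡ 22469 (mod 36859).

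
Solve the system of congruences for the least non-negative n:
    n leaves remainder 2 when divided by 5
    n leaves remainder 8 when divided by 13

47

From n ≡ 2 (mod 5) write n = 2 + 5t. Substituting into n ≡ 8 (mod 13) gives 5t ≡ 6 (mod 13), and since 5⁻¹ ≡ 8 (mod 13), t ≡ 9. Hence n ≡ 2 + 5·9 = 47 (mod 65).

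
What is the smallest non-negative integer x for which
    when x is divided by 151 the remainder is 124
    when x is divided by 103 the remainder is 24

Combine the congruences pairwise.
From x ≡ 124 (mod 151) write x = 124 + 151t. Substituting into x ≡ 24 (mod 103) gives 151t ≡ 3 (mod 103), and since 48⁻¹ ≡ 88 (mod 103), t ≡ 58. Hence x ≡ 124 + 151·58 = 8882 (mod 15553).

8882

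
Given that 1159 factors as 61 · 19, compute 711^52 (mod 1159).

Mod 61: 711 ≡ 40; 40^52 ≡ 13 (mod 61).
Mod 19: 711 ≡ 8; by Fermat, exponent reduces to 52 mod 18 = 16; 8^16 ≡ 11 (mod 19).
Combine by CRT: x ≡ 13 (mod 61), x ≡ 11 (mod 19) ⇒ x ≡ 562 (mod 1159).

562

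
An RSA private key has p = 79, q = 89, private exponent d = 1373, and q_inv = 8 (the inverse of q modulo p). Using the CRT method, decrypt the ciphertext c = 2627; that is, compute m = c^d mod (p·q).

6708

d_p = d mod (p−1) = 1373 mod 78 = 47; d_q = d mod (q−1) = 53.
m₁ = c^(d_p) mod p: c ≡ 20 (mod 79), and 20^47 mod 79 = 72.
m₂ = c^(d_q) mod q: c ≡ 46 (mod 89), and 46^53 mod 89 = 33.
h = q_inv·(m₁ − m₂) mod p = 8·(72 − 33) mod 79 = 75.
m = m₂ + h·q = 33 + 75·89 = 6708.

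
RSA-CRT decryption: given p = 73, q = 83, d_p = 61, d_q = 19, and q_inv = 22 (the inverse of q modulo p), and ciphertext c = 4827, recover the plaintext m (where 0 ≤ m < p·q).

m₁ = c^(d_p) mod p: c ≡ 9 (mod 73), and 9^61 mod 73 = 9.
m₂ = c^(d_q) mod q: c ≡ 13 (mod 83), and 13^19 mod 83 = 73.
h = q_inv·(m₁ − m₂) mod p = 22·(9 − 73) mod 73 = 52.
m = m₂ + h·q = 73 + 52·83 = 4389.

4389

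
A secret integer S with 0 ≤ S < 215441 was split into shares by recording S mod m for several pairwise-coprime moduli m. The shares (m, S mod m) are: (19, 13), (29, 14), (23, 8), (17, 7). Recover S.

9323

The moduli are pairwise coprime; N = 19·29·23·17 = 215441.
N/19 = 11339; 11339 ≡ 15 (mod 19); 15·14 ≡ 1, so inverse 14.
N/29 = 7429; 7429 ≡ 5 (mod 29); 5·6 ≡ 1, so inverse 6.
N/23 = 9367; 9367 ≡ 6 (mod 23); 6·4 ≡ 1, so inverse 4.
N/17 = 12673; 12673 ≡ 8 (mod 17); 8·15 ≡ 1, so inverse 15.
S ≡ 13·11339·14 + 14·7429·6 + 8·9367·4 + 7·12673·15 = 4318143.
4318143 mod 215441 = 9323.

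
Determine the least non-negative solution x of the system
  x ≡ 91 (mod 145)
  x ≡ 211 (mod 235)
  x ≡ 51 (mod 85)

gcd(145, 235) = 5 and 5 | (211 − 91), so the pair is consistent; merging gives x ≡ 4441 (mod 6815), where 6815 = lcm(145, 235).
gcd(6815, 85) = 5 and 5 | (51 − 4441), so the pair is consistent; merging gives x ≡ 18071 (mod 115855), where 115855 = lcm(6815, 85).
The solution is unique modulo lcm(145, 235, 85) = 115855.

18071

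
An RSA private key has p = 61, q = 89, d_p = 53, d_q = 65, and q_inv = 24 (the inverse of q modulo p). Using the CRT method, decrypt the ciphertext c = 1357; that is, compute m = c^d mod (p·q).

2221

m₁ = c^(d_p) mod p: c ≡ 15 (mod 61), and 15^53 mod 61 = 25.
m₂ = c^(d_q) mod q: c ≡ 22 (mod 89), and 22^65 mod 89 = 85.
h = q_inv·(m₁ − m₂) mod p = 24·(25 − 85) mod 61 = 24.
m = m₂ + h·q = 85 + 24·89 = 2221.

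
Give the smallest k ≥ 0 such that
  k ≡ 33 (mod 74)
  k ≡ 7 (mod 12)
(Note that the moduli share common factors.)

Combine the congruences pairwise.
gcd(74, 12) = 2 and 2 | (7 − 33), so the pair is consistent; merging gives k ≡ 403 (mod 444), where 444 = lcm(74, 12).
The solution is unique modulo lcm(74, 12) = 444.

403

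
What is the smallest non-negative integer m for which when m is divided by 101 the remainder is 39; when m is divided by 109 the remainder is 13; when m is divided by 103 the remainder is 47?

Combine the congruences pairwise.
From m ≡ 39 (mod 101) write m = 39 + 101t. Substituting into m ≡ 13 (mod 109) gives 101t ≡ 83 (mod 109), and since 101⁻¹ ≡ 68 (mod 109), t ≡ 85. Hence m ≡ 39 + 101·85 = 8624 (mod 11009).
From m ≡ 8624 (mod 11009) write m = 8624 + 11009t. Substituting into m ≡ 47 (mod 103) gives 11009t ≡ 75 (mod 103), and since 91⁻¹ ≡ 60 (mod 103), t ≡ 71. Hence m ≡ 8624 + 11009·71 = 790263 (mod 1133927).

790263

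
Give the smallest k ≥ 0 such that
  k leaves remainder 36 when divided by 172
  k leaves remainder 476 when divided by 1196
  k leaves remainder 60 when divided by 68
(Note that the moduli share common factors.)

Combine the congruences pairwise.
gcd(172, 1196) = 4 and 4 | (476 − 36), so the pair is consistent; merging gives k ≡ 14828 (mod 51428), where 51428 = lcm(172, 1196).
gcd(51428, 68) = 4 and 4 | (60 − 14828), so the pair is consistent; merging gives k ≡ 683392 (mod 874276), where 874276 = lcm(51428, 68).
The solution is unique modulo lcm(172, 1196, 68) = 874276.

683392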